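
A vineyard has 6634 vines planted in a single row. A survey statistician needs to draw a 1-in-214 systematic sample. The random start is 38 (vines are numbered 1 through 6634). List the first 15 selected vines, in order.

38, 252, 466, 680, 894, 1108, 1322, 1536, 1750, 1964, 2178, 2392, 2606, 2820, 3034

vine 1: 38
vine 2: 38 + 214 = 252
vine 3: 252 + 214 = 466
vine 4: 466 + 214 = 680
vine 5: 680 + 214 = 894
vine 6: 894 + 214 = 1108
vine 7: 1108 + 214 = 1322
vine 8: 1322 + 214 = 1536
vine 9: 1536 + 214 = 1750
vine 10: 1750 + 214 = 1964
vine 11: 1964 + 214 = 2178
vine 12: 2178 + 214 = 2392
vine 13: 2392 + 214 = 2606
vine 14: 2606 + 214 = 2820
vine 15: 2820 + 214 = 3034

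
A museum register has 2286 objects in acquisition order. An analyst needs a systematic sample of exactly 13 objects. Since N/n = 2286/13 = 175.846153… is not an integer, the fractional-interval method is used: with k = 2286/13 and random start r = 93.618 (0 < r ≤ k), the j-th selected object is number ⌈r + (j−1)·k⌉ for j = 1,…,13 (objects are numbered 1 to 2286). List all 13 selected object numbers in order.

j=1: r + 0k = 93.618 → ⌈·⌉ = 94
j=2: r + 1k = 269.464153… → ⌈·⌉ = 270
j=3: r + 2k = 445.310307… → ⌈·⌉ = 446
j=4: r + 3k = 621.156461… → ⌈·⌉ = 622
j=5: r + 4k = 797.002615… → ⌈·⌉ = 798
j=6: r + 5k = 972.848769… → ⌈·⌉ = 973
j=7: r + 6k = 1148.694923… → ⌈·⌉ = 1149
j=8: r + 7k = 1324.541076… → ⌈·⌉ = 1325
j=9: r + 8k = 1500.387230… → ⌈·⌉ = 1501
j=10: r + 9k = 1676.233384… → ⌈·⌉ = 1677
j=11: r + 10k = 1852.079538… → ⌈·⌉ = 1853
j=12: r + 11k = 2027.925692… → ⌈·⌉ = 2028
j=13: r + 12k = 2203.771846… → ⌈·⌉ = 2204

94, 270, 446, 622, 798, 973, 1149, 1325, 1501, 1677, 1853, 2028, 2204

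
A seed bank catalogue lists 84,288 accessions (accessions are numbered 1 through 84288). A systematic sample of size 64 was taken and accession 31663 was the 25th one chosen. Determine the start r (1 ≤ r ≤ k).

55

k = 84288/64 = 1317
r = 31663 − (25−1)×1317 = 31663 − 31608 = 55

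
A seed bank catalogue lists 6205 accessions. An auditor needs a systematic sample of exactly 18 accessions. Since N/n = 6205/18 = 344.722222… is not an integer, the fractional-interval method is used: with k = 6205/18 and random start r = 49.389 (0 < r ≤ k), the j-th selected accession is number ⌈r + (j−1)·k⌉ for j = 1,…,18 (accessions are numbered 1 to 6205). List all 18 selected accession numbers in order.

j=1: r + 0k = 49.389 → ⌈·⌉ = 50
j=2: r + 1k = 394.111222… → ⌈·⌉ = 395
j=3: r + 2k = 738.833444… → ⌈·⌉ = 739
j=4: r + 3k = 1083.555666… → ⌈·⌉ = 1084
j=5: r + 4k = 1428.277888… → ⌈·⌉ = 1429
j=6: r + 5k = 1773.000111… → ⌈·⌉ = 1774
j=7: r + 6k = 2117.722333… → ⌈·⌉ = 2118
j=8: r + 7k = 2462.444555… → ⌈·⌉ = 2463
j=9: r + 8k = 2807.166777… → ⌈·⌉ = 2808
j=10: r + 9k = 3151.889 → ⌈·⌉ = 3152
j=11: r + 10k = 3496.611222… → ⌈·⌉ = 3497
j=12: r + 11k = 3841.333444… → ⌈·⌉ = 3842
j=13: r + 12k = 4186.055666… → ⌈·⌉ = 4187
j=14: r + 13k = 4530.777888… → ⌈·⌉ = 4531
j=15: r + 14k = 4875.500111… → ⌈·⌉ = 4876
j=16: r + 15k = 5220.222333… → ⌈·⌉ = 5221
j=17: r + 16k = 5564.944555… → ⌈·⌉ = 5565
j=18: r + 17k = 5909.666777… → ⌈·⌉ = 5910

50, 395, 739, 1084, 1429, 1774, 2118, 2463, 2808, 3152, 3497, 3842, 4187, 4531, 4876, 5221, 5565, 5910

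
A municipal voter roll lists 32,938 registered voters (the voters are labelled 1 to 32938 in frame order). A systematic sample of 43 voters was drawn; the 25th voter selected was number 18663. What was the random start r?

k = 32938/43 = 766
r = 18663 − (25−1)×766 = 18663 − 18384 = 279

279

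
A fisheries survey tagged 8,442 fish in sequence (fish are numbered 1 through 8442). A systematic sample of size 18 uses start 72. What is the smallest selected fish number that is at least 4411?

4762

k = 8442/18 = 469
Steps past start: ⌈(4411 − 72)/469⌉ = ⌈4339/469⌉ = 10
Selected fish: 72 + 10×469 = 4762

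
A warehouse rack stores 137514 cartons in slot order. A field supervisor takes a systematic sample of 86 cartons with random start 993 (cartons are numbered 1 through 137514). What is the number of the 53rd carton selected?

k = 137514/86 = 1599
53rd selection = r + (53−1)·k = 993 + 52×1599 = 993 + 83148 = 84141

84141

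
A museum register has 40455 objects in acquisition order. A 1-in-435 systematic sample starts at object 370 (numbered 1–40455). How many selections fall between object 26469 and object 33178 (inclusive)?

16

k = 435
First selection ≥ 26469: 370 + ⌈(26469−370)/435⌉·435 = 370 + 60×435 = 26470
Last selection ≤ 33178: 370 + ⌊(33178−370)/435⌋·435 = 370 + 75×435 = 32995
Count = 75 − 60 + 1 = 16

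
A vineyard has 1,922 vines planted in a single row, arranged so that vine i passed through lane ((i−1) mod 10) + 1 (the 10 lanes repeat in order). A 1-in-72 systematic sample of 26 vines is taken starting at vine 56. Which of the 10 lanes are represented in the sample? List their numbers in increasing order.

Consecutive selections differ by k = 72, so their lane numbers differ by 72 mod 10 = 2.
gcd(72, 10) = 2, so the sample visits 10/2 = 5 distinct residues mod 10.
Start 56 is lane 6; the lanes hit are 2, 4, 6, 8, 10.

2, 4, 6, 8, 10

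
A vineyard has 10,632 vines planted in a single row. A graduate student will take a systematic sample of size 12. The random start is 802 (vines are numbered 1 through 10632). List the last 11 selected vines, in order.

1688, 2574, 3460, 4346, 5232, 6118, 7004, 7890, 8776, 9662, 10548

k = N/n = 10632/12 = 886
2nd selection = 802 + 1×886 = 1688
3rd: 1688 + 886 = 2574
4th: 2574 + 886 = 3460
5th: 3460 + 886 = 4346
6th: 4346 + 886 = 5232
7th: 5232 + 886 = 6118
8th: 6118 + 886 = 7004
9th: 7004 + 886 = 7890
10th: 7890 + 886 = 8776
11th: 8776 + 886 = 9662
12th: 9662 + 886 = 10548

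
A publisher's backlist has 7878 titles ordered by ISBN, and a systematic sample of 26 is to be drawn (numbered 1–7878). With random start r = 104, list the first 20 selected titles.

104, 407, 710, 1013, 1316, 1619, 1922, 2225, 2528, 2831, 3134, 3437, 3740, 4043, 4346, 4649, 4952, 5255, 5558, 5861

k = N/n = 7878/26 = 303
title 1: 104
title 2: 104 + 303 = 407
title 3: 407 + 303 = 710
title 4: 710 + 303 = 1013
title 5: 1013 + 303 = 1316
title 6: 1316 + 303 = 1619
title 7: 1619 + 303 = 1922
title 8: 1922 + 303 = 2225
title 9: 2225 + 303 = 2528
title 10: 2528 + 303 = 2831
title 11: 2831 + 303 = 3134
title 12: 3134 + 303 = 3437
title 13: 3437 + 303 = 3740
title 14: 3740 + 303 = 4043
title 15: 4043 + 303 = 4346
title 16: 4346 + 303 = 4649
title 17: 4649 + 303 = 4952
title 18: 4952 + 303 = 5255
title 19: 5255 + 303 = 5558
title 20: 5558 + 303 = 5861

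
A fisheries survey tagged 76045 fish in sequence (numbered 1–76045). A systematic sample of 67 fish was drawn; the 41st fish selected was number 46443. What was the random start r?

k = 76045/67 = 1135
r = 46443 − (41−1)×1135 = 46443 − 45400 = 1043

1043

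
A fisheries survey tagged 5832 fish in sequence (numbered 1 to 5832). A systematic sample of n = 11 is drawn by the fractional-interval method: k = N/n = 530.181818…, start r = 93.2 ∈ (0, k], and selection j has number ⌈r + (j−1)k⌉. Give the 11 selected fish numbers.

94, 624, 1154, 1684, 2214, 2745, 3275, 3805, 4335, 4865, 5396

j=1: r + 0k = 93.2 → ⌈·⌉ = 94
j=2: r + 1k = 623.381818… → ⌈·⌉ = 624
j=3: r + 2k = 1153.563636… → ⌈·⌉ = 1154
j=4: r + 3k = 1683.745454… → ⌈·⌉ = 1684
j=5: r + 4k = 2213.927272… → ⌈·⌉ = 2214
j=6: r + 5k = 2744.109090… → ⌈·⌉ = 2745
j=7: r + 6k = 3274.290909… → ⌈·⌉ = 3275
j=8: r + 7k = 3804.472727… → ⌈·⌉ = 3805
j=9: r + 8k = 4334.654545… → ⌈·⌉ = 4335
j=10: r + 9k = 4864.836363… → ⌈·⌉ = 4865
j=11: r + 10k = 5395.018181… → ⌈·⌉ = 5396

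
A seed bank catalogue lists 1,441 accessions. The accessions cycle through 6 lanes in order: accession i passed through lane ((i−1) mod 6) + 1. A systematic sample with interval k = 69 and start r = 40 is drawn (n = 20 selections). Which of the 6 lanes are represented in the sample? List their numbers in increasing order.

1, 4

Consecutive selections differ by k = 69, so their lane numbers differ by 69 mod 6 = 3.
gcd(69, 6) = 3, so the sample visits 6/3 = 2 distinct residues mod 6.
Start 40 is lane 4; the lanes hit are 1, 4.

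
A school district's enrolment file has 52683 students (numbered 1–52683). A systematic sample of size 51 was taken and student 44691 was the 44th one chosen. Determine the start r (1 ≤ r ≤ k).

k = 52683/51 = 1033
r = 44691 − (44−1)×1033 = 44691 − 44419 = 272

272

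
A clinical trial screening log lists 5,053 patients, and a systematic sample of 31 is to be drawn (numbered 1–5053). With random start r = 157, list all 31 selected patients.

157, 320, 483, 646, 809, 972, 1135, 1298, 1461, 1624, 1787, 1950, 2113, 2276, 2439, 2602, 2765, 2928, 3091, 3254, 3417, 3580, 3743, 3906, 4069, 4232, 4395, 4558, 4721, 4884, 5047

k = N/n = 5053/31 = 163
patient 1: 157
patient 2: 157 + 163 = 320
patient 3: 320 + 163 = 483
patient 4: 483 + 163 = 646
patient 5: 646 + 163 = 809
patient 6: 809 + 163 = 972
patient 7: 972 + 163 = 1135
patient 8: 1135 + 163 = 1298
patient 9: 1298 + 163 = 1461
patient 10: 1461 + 163 = 1624
patient 11: 1624 + 163 = 1787
patient 12: 1787 + 163 = 1950
patient 13: 1950 + 163 = 2113
patient 14: 2113 + 163 = 2276
patient 15: 2276 + 163 = 2439
patient 16: 2439 + 163 = 2602
patient 17: 2602 + 163 = 2765
patient 18: 2765 + 163 = 2928
patient 19: 2928 + 163 = 3091
patient 20: 3091 + 163 = 3254
patient 21: 3254 + 163 = 3417
patient 22: 3417 + 163 = 3580
patient 23: 3580 + 163 = 3743
patient 24: 3743 + 163 = 3906
patient 25: 3906 + 163 = 4069
patient 26: 4069 + 163 = 4232
patient 27: 4232 + 163 = 4395
patient 28: 4395 + 163 = 4558
patient 29: 4558 + 163 = 4721
patient 30: 4721 + 163 = 4884
patient 31: 4884 + 163 = 5047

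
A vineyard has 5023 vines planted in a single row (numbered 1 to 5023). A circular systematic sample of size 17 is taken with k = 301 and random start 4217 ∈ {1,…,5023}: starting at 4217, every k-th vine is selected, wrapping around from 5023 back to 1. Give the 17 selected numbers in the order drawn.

Selection 1: 4217
Selection 2: 4217 + 301 = 4518
Selection 3: 4518 + 301 = 4819
Selection 4: 4819 + 301 = 5120 → 5120 − 5023 = 97
Selection 5: 97 + 301 = 398
Selection 6: 398 + 301 = 699
Selection 7: 699 + 301 = 1000
Selection 8: 1000 + 301 = 1301
Selection 9: 1301 + 301 = 1602
Selection 10: 1602 + 301 = 1903
Selection 11: 1903 + 301 = 2204
Selection 12: 2204 + 301 = 2505
Selection 13: 2505 + 301 = 2806
Selection 14: 2806 + 301 = 3107
Selection 15: 3107 + 301 = 3408
Selection 16: 3408 + 301 = 3709
Selection 17: 3709 + 301 = 4010

4217, 4518, 4819, 97, 398, 699, 1000, 1301, 1602, 1903, 2204, 2505, 2806, 3107, 3408, 3709, 4010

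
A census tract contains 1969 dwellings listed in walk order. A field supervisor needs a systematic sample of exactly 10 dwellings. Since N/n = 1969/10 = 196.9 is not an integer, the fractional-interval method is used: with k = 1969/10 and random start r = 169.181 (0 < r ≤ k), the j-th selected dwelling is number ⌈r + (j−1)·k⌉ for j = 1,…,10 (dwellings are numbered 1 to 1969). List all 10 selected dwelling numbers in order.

170, 367, 563, 760, 957, 1154, 1351, 1548, 1745, 1942

j=1: r + 0k = 169.181 → ⌈·⌉ = 170
j=2: r + 1k = 366.081 → ⌈·⌉ = 367
j=3: r + 2k = 562.981 → ⌈·⌉ = 563
j=4: r + 3k = 759.881 → ⌈·⌉ = 760
j=5: r + 4k = 956.781 → ⌈·⌉ = 957
j=6: r + 5k = 1153.681 → ⌈·⌉ = 1154
j=7: r + 6k = 1350.581 → ⌈·⌉ = 1351
j=8: r + 7k = 1547.481 → ⌈·⌉ = 1548
j=9: r + 8k = 1744.381 → ⌈·⌉ = 1745
j=10: r + 9k = 1941.281 → ⌈·⌉ = 1942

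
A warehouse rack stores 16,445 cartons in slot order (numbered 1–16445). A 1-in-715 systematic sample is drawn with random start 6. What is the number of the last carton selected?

k = 715
23rd selection = r + (23−1)·k = 6 + 22×715 = 6 + 15730 = 15736

15736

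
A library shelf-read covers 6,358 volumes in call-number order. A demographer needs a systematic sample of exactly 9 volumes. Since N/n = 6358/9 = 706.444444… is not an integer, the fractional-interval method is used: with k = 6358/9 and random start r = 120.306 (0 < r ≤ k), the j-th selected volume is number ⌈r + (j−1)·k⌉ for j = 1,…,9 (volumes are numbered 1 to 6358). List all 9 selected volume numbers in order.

121, 827, 1534, 2240, 2947, 3653, 4359, 5066, 5772

j=1: r + 0k = 120.306 → ⌈·⌉ = 121
j=2: r + 1k = 826.750444… → ⌈·⌉ = 827
j=3: r + 2k = 1533.194888… → ⌈·⌉ = 1534
j=4: r + 3k = 2239.639333… → ⌈·⌉ = 2240
j=5: r + 4k = 2946.083777… → ⌈·⌉ = 2947
j=6: r + 5k = 3652.528222… → ⌈·⌉ = 3653
j=7: r + 6k = 4358.972666… → ⌈·⌉ = 4359
j=8: r + 7k = 5065.417111… → ⌈·⌉ = 5066
j=9: r + 8k = 5771.861555… → ⌈·⌉ = 5772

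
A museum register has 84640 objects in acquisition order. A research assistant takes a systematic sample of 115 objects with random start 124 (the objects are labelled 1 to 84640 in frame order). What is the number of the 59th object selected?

42812

k = 84640/115 = 736
59th selection = r + (59−1)·k = 124 + 58×736 = 124 + 42688 = 42812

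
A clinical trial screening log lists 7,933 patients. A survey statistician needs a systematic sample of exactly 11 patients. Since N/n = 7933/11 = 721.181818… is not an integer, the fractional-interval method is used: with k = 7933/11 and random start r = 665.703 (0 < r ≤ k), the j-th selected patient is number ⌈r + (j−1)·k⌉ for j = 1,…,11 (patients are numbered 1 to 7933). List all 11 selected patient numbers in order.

j=1: r + 0k = 665.703 → ⌈·⌉ = 666
j=2: r + 1k = 1386.884818… → ⌈·⌉ = 1387
j=3: r + 2k = 2108.066636… → ⌈·⌉ = 2109
j=4: r + 3k = 2829.248454… → ⌈·⌉ = 2830
j=5: r + 4k = 3550.430272… → ⌈·⌉ = 3551
j=6: r + 5k = 4271.612090… → ⌈·⌉ = 4272
j=7: r + 6k = 4992.793909… → ⌈·⌉ = 4993
j=8: r + 7k = 5713.975727… → ⌈·⌉ = 5714
j=9: r + 8k = 6435.157545… → ⌈·⌉ = 6436
j=10: r + 9k = 7156.339363… → ⌈·⌉ = 7157
j=11: r + 10k = 7877.521181… → ⌈·⌉ = 7878

666, 1387, 2109, 2830, 3551, 4272, 4993, 5714, 6436, 7157, 7878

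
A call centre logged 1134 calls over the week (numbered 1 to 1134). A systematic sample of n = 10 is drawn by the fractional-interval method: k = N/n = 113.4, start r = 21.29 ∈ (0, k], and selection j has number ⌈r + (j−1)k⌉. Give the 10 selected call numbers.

j=1: r + 0k = 21.29 → ⌈·⌉ = 22
j=2: r + 1k = 134.69 → ⌈·⌉ = 135
j=3: r + 2k = 248.09 → ⌈·⌉ = 249
j=4: r + 3k = 361.49 → ⌈·⌉ = 362
j=5: r + 4k = 474.89 → ⌈·⌉ = 475
j=6: r + 5k = 588.29 → ⌈·⌉ = 589
j=7: r + 6k = 701.69 → ⌈·⌉ = 702
j=8: r + 7k = 815.09 → ⌈·⌉ = 816
j=9: r + 8k = 928.49 → ⌈·⌉ = 929
j=10: r + 9k = 1041.89 → ⌈·⌉ = 1042

22, 135, 249, 362, 475, 589, 702, 816, 929, 1042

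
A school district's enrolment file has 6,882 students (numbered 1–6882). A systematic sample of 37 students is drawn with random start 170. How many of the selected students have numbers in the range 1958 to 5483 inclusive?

k = 6882/37 = 186
First selection ≥ 1958: 170 + ⌈(1958−170)/186⌉·186 = 170 + 10×186 = 2030
Last selection ≤ 5483: 170 + ⌊(5483−170)/186⌋·186 = 170 + 28×186 = 5378
Count = 28 − 10 + 1 = 19

19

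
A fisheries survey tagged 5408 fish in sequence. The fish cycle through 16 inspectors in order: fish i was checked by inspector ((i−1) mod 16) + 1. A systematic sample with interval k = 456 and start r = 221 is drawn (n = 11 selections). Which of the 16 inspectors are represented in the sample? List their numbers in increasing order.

5, 13

Consecutive selections differ by k = 456, so their inspector numbers differ by 456 mod 16 = 8.
gcd(456, 16) = 8, so the sample visits 16/8 = 2 distinct residues mod 16.
Start 221 is inspector 13; the inspectors hit are 5, 13.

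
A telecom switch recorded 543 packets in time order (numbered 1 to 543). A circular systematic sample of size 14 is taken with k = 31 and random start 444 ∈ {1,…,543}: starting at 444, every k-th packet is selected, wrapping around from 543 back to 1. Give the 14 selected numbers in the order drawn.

Selection 1: 444
Selection 2: 444 + 31 = 475
Selection 3: 475 + 31 = 506
Selection 4: 506 + 31 = 537
Selection 5: 537 + 31 = 568 → 568 − 543 = 25
Selection 6: 25 + 31 = 56
Selection 7: 56 + 31 = 87
Selection 8: 87 + 31 = 118
Selection 9: 118 + 31 = 149
Selection 10: 149 + 31 = 180
Selection 11: 180 + 31 = 211
Selection 12: 211 + 31 = 242
Selection 13: 242 + 31 = 273
Selection 14: 273 + 31 = 304

444, 475, 506, 537, 25, 56, 87, 118, 149, 180, 211, 242, 273, 304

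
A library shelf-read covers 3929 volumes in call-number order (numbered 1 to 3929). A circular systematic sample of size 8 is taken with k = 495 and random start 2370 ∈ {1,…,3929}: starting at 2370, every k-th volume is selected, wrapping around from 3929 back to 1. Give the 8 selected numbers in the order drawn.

2370, 2865, 3360, 3855, 421, 916, 1411, 1906

Selection 1: 2370
Selection 2: 2370 + 495 = 2865
Selection 3: 2865 + 495 = 3360
Selection 4: 3360 + 495 = 3855
Selection 5: 3855 + 495 = 4350 → 4350 − 3929 = 421
Selection 6: 421 + 495 = 916
Selection 7: 916 + 495 = 1411
Selection 8: 1411 + 495 = 1906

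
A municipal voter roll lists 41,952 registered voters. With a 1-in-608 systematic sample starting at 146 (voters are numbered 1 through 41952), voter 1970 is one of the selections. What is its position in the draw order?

4

k = 608
position = (1970 − 146)/608 + 1 = 1824/608 + 1 = 3 + 1 = 4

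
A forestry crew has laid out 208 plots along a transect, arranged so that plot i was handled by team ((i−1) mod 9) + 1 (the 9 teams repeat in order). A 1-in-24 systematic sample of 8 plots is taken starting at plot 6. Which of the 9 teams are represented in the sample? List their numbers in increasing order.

3, 6, 9

Consecutive selections differ by k = 24, so their team numbers differ by 24 mod 9 = 6.
gcd(24, 9) = 3, so the sample visits 9/3 = 3 distinct residues mod 9.
Start 6 is team 6; the teams hit are 3, 6, 9.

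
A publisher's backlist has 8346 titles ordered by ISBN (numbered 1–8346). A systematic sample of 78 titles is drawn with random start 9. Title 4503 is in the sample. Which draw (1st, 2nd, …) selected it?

k = 8346/78 = 107
position = (4503 − 9)/107 + 1 = 4494/107 + 1 = 42 + 1 = 43

43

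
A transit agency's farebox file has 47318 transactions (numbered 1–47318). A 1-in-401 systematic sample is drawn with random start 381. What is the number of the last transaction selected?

k = 401
118th selection = r + (118−1)·k = 381 + 117×401 = 381 + 46917 = 47298

47298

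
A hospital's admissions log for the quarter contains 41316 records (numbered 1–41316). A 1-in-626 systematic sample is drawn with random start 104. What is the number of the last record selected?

k = 626
66th selection = r + (66−1)·k = 104 + 65×626 = 104 + 40690 = 40794

40794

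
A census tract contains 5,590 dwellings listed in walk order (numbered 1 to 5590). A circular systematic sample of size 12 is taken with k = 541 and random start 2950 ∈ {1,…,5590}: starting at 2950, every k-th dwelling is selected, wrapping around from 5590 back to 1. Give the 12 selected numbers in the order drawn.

2950, 3491, 4032, 4573, 5114, 65, 606, 1147, 1688, 2229, 2770, 3311

Selection 1: 2950
Selection 2: 2950 + 541 = 3491
Selection 3: 3491 + 541 = 4032
Selection 4: 4032 + 541 = 4573
Selection 5: 4573 + 541 = 5114
Selection 6: 5114 + 541 = 5655 → 5655 − 5590 = 65
Selection 7: 65 + 541 = 606
Selection 8: 606 + 541 = 1147
Selection 9: 1147 + 541 = 1688
Selection 10: 1688 + 541 = 2229
Selection 11: 2229 + 541 = 2770
Selection 12: 2770 + 541 = 3311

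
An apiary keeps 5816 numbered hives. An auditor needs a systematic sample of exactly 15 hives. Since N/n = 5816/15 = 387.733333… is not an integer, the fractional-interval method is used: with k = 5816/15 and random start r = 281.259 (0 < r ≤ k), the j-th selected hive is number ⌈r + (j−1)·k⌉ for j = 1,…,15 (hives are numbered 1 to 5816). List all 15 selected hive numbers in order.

j=1: r + 0k = 281.259 → ⌈·⌉ = 282
j=2: r + 1k = 668.992333… → ⌈·⌉ = 669
j=3: r + 2k = 1056.725666… → ⌈·⌉ = 1057
j=4: r + 3k = 1444.459 → ⌈·⌉ = 1445
j=5: r + 4k = 1832.192333… → ⌈·⌉ = 1833
j=6: r + 5k = 2219.925666… → ⌈·⌉ = 2220
j=7: r + 6k = 2607.659 → ⌈·⌉ = 2608
j=8: r + 7k = 2995.392333… → ⌈·⌉ = 2996
j=9: r + 8k = 3383.125666… → ⌈·⌉ = 3384
j=10: r + 9k = 3770.859 → ⌈·⌉ = 3771
j=11: r + 10k = 4158.592333… → ⌈·⌉ = 4159
j=12: r + 11k = 4546.325666… → ⌈·⌉ = 4547
j=13: r + 12k = 4934.059 → ⌈·⌉ = 4935
j=14: r + 13k = 5321.792333… → ⌈·⌉ = 5322
j=15: r + 14k = 5709.525666… → ⌈·⌉ = 5710

282, 669, 1057, 1445, 1833, 2220, 2608, 2996, 3384, 3771, 4159, 4547, 4935, 5322, 5710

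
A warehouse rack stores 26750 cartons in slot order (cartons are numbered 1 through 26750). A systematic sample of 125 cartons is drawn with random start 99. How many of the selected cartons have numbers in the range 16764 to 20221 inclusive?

17

k = 26750/125 = 214
First selection ≥ 16764: 99 + ⌈(16764−99)/214⌉·214 = 99 + 78×214 = 16791
Last selection ≤ 20221: 99 + ⌊(20221−99)/214⌋·214 = 99 + 94×214 = 20215
Count = 94 − 78 + 1 = 17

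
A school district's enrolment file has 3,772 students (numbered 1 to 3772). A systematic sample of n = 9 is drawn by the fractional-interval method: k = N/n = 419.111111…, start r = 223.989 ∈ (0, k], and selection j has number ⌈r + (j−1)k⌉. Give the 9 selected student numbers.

j=1: r + 0k = 223.989 → ⌈·⌉ = 224
j=2: r + 1k = 643.100111… → ⌈·⌉ = 644
j=3: r + 2k = 1062.211222… → ⌈·⌉ = 1063
j=4: r + 3k = 1481.322333… → ⌈·⌉ = 1482
j=5: r + 4k = 1900.433444… → ⌈·⌉ = 1901
j=6: r + 5k = 2319.544555… → ⌈·⌉ = 2320
j=7: r + 6k = 2738.655666… → ⌈·⌉ = 2739
j=8: r + 7k = 3157.766777… → ⌈·⌉ = 3158
j=9: r + 8k = 3576.877888… → ⌈·⌉ = 3577

224, 644, 1063, 1482, 1901, 2320, 2739, 3158, 3577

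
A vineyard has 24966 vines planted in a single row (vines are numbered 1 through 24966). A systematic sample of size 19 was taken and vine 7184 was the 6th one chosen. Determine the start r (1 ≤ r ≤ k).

k = 24966/19 = 1314
r = 7184 − (6−1)×1314 = 7184 − 6570 = 614

614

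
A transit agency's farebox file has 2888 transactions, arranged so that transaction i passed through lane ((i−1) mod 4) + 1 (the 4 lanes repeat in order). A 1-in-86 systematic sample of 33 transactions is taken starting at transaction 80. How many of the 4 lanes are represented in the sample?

Consecutive selections differ by k = 86, so their lane numbers differ by 86 mod 4 = 2.
gcd(86, 4) = 2, so the sample visits 4/2 = 2 distinct residues mod 4.
Start 80 is lane 4; the lanes hit are 2, 4.

2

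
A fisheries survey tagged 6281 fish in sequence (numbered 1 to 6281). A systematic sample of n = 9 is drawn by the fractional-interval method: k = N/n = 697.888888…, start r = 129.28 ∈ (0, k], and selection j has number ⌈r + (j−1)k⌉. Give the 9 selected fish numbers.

130, 828, 1526, 2223, 2921, 3619, 4317, 5015, 5713

j=1: r + 0k = 129.28 → ⌈·⌉ = 130
j=2: r + 1k = 827.168888… → ⌈·⌉ = 828
j=3: r + 2k = 1525.057777… → ⌈·⌉ = 1526
j=4: r + 3k = 2222.946666… → ⌈·⌉ = 2223
j=5: r + 4k = 2920.835555… → ⌈·⌉ = 2921
j=6: r + 5k = 3618.724444… → ⌈·⌉ = 3619
j=7: r + 6k = 4316.613333… → ⌈·⌉ = 4317
j=8: r + 7k = 5014.502222… → ⌈·⌉ = 5015
j=9: r + 8k = 5712.391111… → ⌈·⌉ = 5713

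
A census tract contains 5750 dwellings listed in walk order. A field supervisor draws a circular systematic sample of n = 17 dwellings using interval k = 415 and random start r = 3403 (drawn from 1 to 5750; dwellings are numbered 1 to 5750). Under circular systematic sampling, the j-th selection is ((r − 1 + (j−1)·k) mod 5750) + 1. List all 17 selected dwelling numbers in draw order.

3403, 3818, 4233, 4648, 5063, 5478, 143, 558, 973, 1388, 1803, 2218, 2633, 3048, 3463, 3878, 4293

Selection 1: 3403
Selection 2: 3403 + 415 = 3818
Selection 3: 3818 + 415 = 4233
Selection 4: 4233 + 415 = 4648
Selection 5: 4648 + 415 = 5063
Selection 6: 5063 + 415 = 5478
Selection 7: 5478 + 415 = 5893 → 5893 − 5750 = 143
Selection 8: 143 + 415 = 558
Selection 9: 558 + 415 = 973
Selection 10: 973 + 415 = 1388
Selection 11: 1388 + 415 = 1803
Selection 12: 1803 + 415 = 2218
Selection 13: 2218 + 415 = 2633
Selection 14: 2633 + 415 = 3048
Selection 15: 3048 + 415 = 3463
Selection 16: 3463 + 415 = 3878
Selection 17: 3878 + 415 = 4293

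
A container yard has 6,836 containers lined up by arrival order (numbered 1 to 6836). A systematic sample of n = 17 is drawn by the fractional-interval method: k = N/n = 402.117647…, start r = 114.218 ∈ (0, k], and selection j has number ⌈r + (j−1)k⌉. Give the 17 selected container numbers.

115, 517, 919, 1321, 1723, 2125, 2527, 2930, 3332, 3734, 4136, 4538, 4940, 5342, 5744, 6146, 6549

j=1: r + 0k = 114.218 → ⌈·⌉ = 115
j=2: r + 1k = 516.335647… → ⌈·⌉ = 517
j=3: r + 2k = 918.453294… → ⌈·⌉ = 919
j=4: r + 3k = 1320.570941… → ⌈·⌉ = 1321
j=5: r + 4k = 1722.688588… → ⌈·⌉ = 1723
j=6: r + 5k = 2124.806235… → ⌈·⌉ = 2125
j=7: r + 6k = 2526.923882… → ⌈·⌉ = 2527
j=8: r + 7k = 2929.041529… → ⌈·⌉ = 2930
j=9: r + 8k = 3331.159176… → ⌈·⌉ = 3332
j=10: r + 9k = 3733.276823… → ⌈·⌉ = 3734
j=11: r + 10k = 4135.394470… → ⌈·⌉ = 4136
j=12: r + 11k = 4537.512117… → ⌈·⌉ = 4538
j=13: r + 12k = 4939.629764… → ⌈·⌉ = 4940
j=14: r + 13k = 5341.747411… → ⌈·⌉ = 5342
j=15: r + 14k = 5743.865058… → ⌈·⌉ = 5744
j=16: r + 15k = 6145.982705… → ⌈·⌉ = 6146
j=17: r + 16k = 6548.100352… → ⌈·⌉ = 6549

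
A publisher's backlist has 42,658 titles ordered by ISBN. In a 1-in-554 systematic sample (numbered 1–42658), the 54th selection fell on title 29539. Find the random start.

177

k = 554
r = 29539 − (54−1)×554 = 29539 − 29362 = 177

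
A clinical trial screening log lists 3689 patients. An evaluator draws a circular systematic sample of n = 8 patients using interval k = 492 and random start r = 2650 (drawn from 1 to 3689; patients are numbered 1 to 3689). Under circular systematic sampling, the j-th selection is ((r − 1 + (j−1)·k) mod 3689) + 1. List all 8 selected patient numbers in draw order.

Selection 1: 2650
Selection 2: 2650 + 492 = 3142
Selection 3: 3142 + 492 = 3634
Selection 4: 3634 + 492 = 4126 → 4126 − 3689 = 437
Selection 5: 437 + 492 = 929
Selection 6: 929 + 492 = 1421
Selection 7: 1421 + 492 = 1913
Selection 8: 1913 + 492 = 2405

2650, 3142, 3634, 437, 929, 1421, 1913, 2405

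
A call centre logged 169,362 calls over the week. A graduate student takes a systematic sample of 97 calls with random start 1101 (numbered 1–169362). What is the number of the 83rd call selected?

k = 169362/97 = 1746
83rd selection = r + (83−1)·k = 1101 + 82×1746 = 1101 + 143172 = 144273

144273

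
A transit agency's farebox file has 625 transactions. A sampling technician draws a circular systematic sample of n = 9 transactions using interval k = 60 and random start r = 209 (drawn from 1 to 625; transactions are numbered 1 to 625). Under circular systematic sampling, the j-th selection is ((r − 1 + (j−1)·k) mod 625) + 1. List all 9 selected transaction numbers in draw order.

Selection 1: 209
Selection 2: 209 + 60 = 269
Selection 3: 269 + 60 = 329
Selection 4: 329 + 60 = 389
Selection 5: 389 + 60 = 449
Selection 6: 449 + 60 = 509
Selection 7: 509 + 60 = 569
Selection 8: 569 + 60 = 629 → 629 − 625 = 4
Selection 9: 4 + 60 = 64

209, 269, 329, 389, 449, 509, 569, 4, 64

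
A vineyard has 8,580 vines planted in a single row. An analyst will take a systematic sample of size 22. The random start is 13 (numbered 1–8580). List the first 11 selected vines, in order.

13, 403, 793, 1183, 1573, 1963, 2353, 2743, 3133, 3523, 3913

k = N/n = 8580/22 = 390
vine 1: 13
vine 2: 13 + 390 = 403
vine 3: 403 + 390 = 793
vine 4: 793 + 390 = 1183
vine 5: 1183 + 390 = 1573
vine 6: 1573 + 390 = 1963
vine 7: 1963 + 390 = 2353
vine 8: 2353 + 390 = 2743
vine 9: 2743 + 390 = 3133
vine 10: 3133 + 390 = 3523
vine 11: 3523 + 390 = 3913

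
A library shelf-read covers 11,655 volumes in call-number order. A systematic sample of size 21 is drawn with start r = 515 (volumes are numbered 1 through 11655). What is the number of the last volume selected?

11615

k = 11655/21 = 555
21st selection = r + (21−1)·k = 515 + 20×555 = 515 + 11100 = 11615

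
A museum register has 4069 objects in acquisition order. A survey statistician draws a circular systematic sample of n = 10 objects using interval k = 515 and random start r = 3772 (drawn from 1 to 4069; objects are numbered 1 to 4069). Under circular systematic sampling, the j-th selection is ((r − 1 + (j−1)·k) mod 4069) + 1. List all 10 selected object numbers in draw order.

3772, 218, 733, 1248, 1763, 2278, 2793, 3308, 3823, 269

Selection 1: 3772
Selection 2: 3772 + 515 = 4287 → 4287 − 4069 = 218
Selection 3: 218 + 515 = 733
Selection 4: 733 + 515 = 1248
Selection 5: 1248 + 515 = 1763
Selection 6: 1763 + 515 = 2278
Selection 7: 2278 + 515 = 2793
Selection 8: 2793 + 515 = 3308
Selection 9: 3308 + 515 = 3823
Selection 10: 3823 + 515 = 4338 → 4338 − 4069 = 269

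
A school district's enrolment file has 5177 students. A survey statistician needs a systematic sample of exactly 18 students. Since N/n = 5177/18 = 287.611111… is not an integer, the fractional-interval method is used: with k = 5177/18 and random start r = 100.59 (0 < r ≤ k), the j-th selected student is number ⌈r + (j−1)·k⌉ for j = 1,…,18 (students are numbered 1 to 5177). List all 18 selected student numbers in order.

101, 389, 676, 964, 1252, 1539, 1827, 2114, 2402, 2690, 2977, 3265, 3552, 3840, 4128, 4415, 4703, 4990

j=1: r + 0k = 100.59 → ⌈·⌉ = 101
j=2: r + 1k = 388.201111… → ⌈·⌉ = 389
j=3: r + 2k = 675.812222… → ⌈·⌉ = 676
j=4: r + 3k = 963.423333… → ⌈·⌉ = 964
j=5: r + 4k = 1251.034444… → ⌈·⌉ = 1252
j=6: r + 5k = 1538.645555… → ⌈·⌉ = 1539
j=7: r + 6k = 1826.256666… → ⌈·⌉ = 1827
j=8: r + 7k = 2113.867777… → ⌈·⌉ = 2114
j=9: r + 8k = 2401.478888… → ⌈·⌉ = 2402
j=10: r + 9k = 2689.09 → ⌈·⌉ = 2690
j=11: r + 10k = 2976.701111… → ⌈·⌉ = 2977
j=12: r + 11k = 3264.312222… → ⌈·⌉ = 3265
j=13: r + 12k = 3551.923333… → ⌈·⌉ = 3552
j=14: r + 13k = 3839.534444… → ⌈·⌉ = 3840
j=15: r + 14k = 4127.145555… → ⌈·⌉ = 4128
j=16: r + 15k = 4414.756666… → ⌈·⌉ = 4415
j=17: r + 16k = 4702.367777… → ⌈·⌉ = 4703
j=18: r + 17k = 4989.978888… → ⌈·⌉ = 4990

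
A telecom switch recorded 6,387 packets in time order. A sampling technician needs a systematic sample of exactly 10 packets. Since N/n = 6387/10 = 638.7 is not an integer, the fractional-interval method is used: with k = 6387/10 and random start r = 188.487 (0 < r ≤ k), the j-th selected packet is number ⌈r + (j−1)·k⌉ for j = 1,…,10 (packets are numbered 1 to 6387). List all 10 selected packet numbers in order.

189, 828, 1466, 2105, 2744, 3382, 4021, 4660, 5299, 5937

j=1: r + 0k = 188.487 → ⌈·⌉ = 189
j=2: r + 1k = 827.187 → ⌈·⌉ = 828
j=3: r + 2k = 1465.887 → ⌈·⌉ = 1466
j=4: r + 3k = 2104.587 → ⌈·⌉ = 2105
j=5: r + 4k = 2743.287 → ⌈·⌉ = 2744
j=6: r + 5k = 3381.987 → ⌈·⌉ = 3382
j=7: r + 6k = 4020.687 → ⌈·⌉ = 4021
j=8: r + 7k = 4659.387 → ⌈·⌉ = 4660
j=9: r + 8k = 5298.087 → ⌈·⌉ = 5299
j=10: r + 9k = 5936.787 → ⌈·⌉ = 5937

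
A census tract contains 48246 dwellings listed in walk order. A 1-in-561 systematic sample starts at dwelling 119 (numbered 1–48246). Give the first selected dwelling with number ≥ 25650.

25925

k = 561
Steps past start: ⌈(25650 − 119)/561⌉ = ⌈25531/561⌉ = 46
Selected dwelling: 119 + 46×561 = 25925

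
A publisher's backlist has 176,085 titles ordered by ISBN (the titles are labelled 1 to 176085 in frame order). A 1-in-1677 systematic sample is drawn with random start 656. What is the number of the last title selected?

k = 1677
105th selection = r + (105−1)·k = 656 + 104×1677 = 656 + 174408 = 175064

175064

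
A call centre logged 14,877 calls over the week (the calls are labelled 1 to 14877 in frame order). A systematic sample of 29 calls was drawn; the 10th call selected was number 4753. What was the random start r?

k = 14877/29 = 513
r = 4753 − (10−1)×513 = 4753 − 4617 = 136

136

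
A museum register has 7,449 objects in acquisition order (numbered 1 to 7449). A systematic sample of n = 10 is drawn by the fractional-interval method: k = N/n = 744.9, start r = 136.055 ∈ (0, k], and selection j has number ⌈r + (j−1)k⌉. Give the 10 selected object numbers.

137, 881, 1626, 2371, 3116, 3861, 4606, 5351, 6096, 6841

j=1: r + 0k = 136.055 → ⌈·⌉ = 137
j=2: r + 1k = 880.955 → ⌈·⌉ = 881
j=3: r + 2k = 1625.855 → ⌈·⌉ = 1626
j=4: r + 3k = 2370.755 → ⌈·⌉ = 2371
j=5: r + 4k = 3115.655 → ⌈·⌉ = 3116
j=6: r + 5k = 3860.555 → ⌈·⌉ = 3861
j=7: r + 6k = 4605.455 → ⌈·⌉ = 4606
j=8: r + 7k = 5350.355 → ⌈·⌉ = 5351
j=9: r + 8k = 6095.255 → ⌈·⌉ = 6096
j=10: r + 9k = 6840.155 → ⌈·⌉ = 6841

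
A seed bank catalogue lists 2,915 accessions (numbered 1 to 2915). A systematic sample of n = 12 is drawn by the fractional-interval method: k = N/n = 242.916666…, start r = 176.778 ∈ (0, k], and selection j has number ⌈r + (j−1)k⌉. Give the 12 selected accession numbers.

177, 420, 663, 906, 1149, 1392, 1635, 1878, 2121, 2364, 2606, 2849

j=1: r + 0k = 176.778 → ⌈·⌉ = 177
j=2: r + 1k = 419.694666… → ⌈·⌉ = 420
j=3: r + 2k = 662.611333… → ⌈·⌉ = 663
j=4: r + 3k = 905.528 → ⌈·⌉ = 906
j=5: r + 4k = 1148.444666… → ⌈·⌉ = 1149
j=6: r + 5k = 1391.361333… → ⌈·⌉ = 1392
j=7: r + 6k = 1634.278 → ⌈·⌉ = 1635
j=8: r + 7k = 1877.194666… → ⌈·⌉ = 1878
j=9: r + 8k = 2120.111333… → ⌈·⌉ = 2121
j=10: r + 9k = 2363.028 → ⌈·⌉ = 2364
j=11: r + 10k = 2605.944666… → ⌈·⌉ = 2606
j=12: r + 11k = 2848.861333… → ⌈·⌉ = 2849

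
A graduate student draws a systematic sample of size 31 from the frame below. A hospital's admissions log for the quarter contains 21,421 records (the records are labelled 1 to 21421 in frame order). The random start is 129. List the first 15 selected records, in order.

129, 820, 1511, 2202, 2893, 3584, 4275, 4966, 5657, 6348, 7039, 7730, 8421, 9112, 9803

k = N/n = 21421/31 = 691
record 1: 129
record 2: 129 + 691 = 820
record 3: 820 + 691 = 1511
record 4: 1511 + 691 = 2202
record 5: 2202 + 691 = 2893
record 6: 2893 + 691 = 3584
record 7: 3584 + 691 = 4275
record 8: 4275 + 691 = 4966
record 9: 4966 + 691 = 5657
record 10: 5657 + 691 = 6348
record 11: 6348 + 691 = 7039
record 12: 7039 + 691 = 7730
record 13: 7730 + 691 = 8421
record 14: 8421 + 691 = 9112
record 15: 9112 + 691 = 9803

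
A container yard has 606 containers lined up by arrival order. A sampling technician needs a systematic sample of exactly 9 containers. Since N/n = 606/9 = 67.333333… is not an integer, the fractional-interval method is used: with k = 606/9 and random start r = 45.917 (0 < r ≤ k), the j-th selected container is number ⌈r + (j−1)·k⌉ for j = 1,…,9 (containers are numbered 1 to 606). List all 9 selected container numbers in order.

j=1: r + 0k = 45.917 → ⌈·⌉ = 46
j=2: r + 1k = 113.250333… → ⌈·⌉ = 114
j=3: r + 2k = 180.583666… → ⌈·⌉ = 181
j=4: r + 3k = 247.917 → ⌈·⌉ = 248
j=5: r + 4k = 315.250333… → ⌈·⌉ = 316
j=6: r + 5k = 382.583666… → ⌈·⌉ = 383
j=7: r + 6k = 449.917 → ⌈·⌉ = 450
j=8: r + 7k = 517.250333… → ⌈·⌉ = 518
j=9: r + 8k = 584.583666… → ⌈·⌉ = 585

46, 114, 181, 248, 316, 383, 450, 518, 585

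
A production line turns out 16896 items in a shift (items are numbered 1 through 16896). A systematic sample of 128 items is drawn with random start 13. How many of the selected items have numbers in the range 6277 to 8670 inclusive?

18

k = 16896/128 = 132
First selection ≥ 6277: 13 + ⌈(6277−13)/132⌉·132 = 13 + 48×132 = 6349
Last selection ≤ 8670: 13 + ⌊(8670−13)/132⌋·132 = 13 + 65×132 = 8593
Count = 65 − 48 + 1 = 18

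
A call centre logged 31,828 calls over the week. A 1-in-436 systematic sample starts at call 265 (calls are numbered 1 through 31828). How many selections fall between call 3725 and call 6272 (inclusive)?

k = 436
First selection ≥ 3725: 265 + ⌈(3725−265)/436⌉·436 = 265 + 8×436 = 3753
Last selection ≤ 6272: 265 + ⌊(6272−265)/436⌋·436 = 265 + 13×436 = 5933
Count = 13 − 8 + 1 = 6

6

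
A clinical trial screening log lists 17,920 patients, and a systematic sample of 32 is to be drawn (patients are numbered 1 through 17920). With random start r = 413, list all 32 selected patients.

413, 973, 1533, 2093, 2653, 3213, 3773, 4333, 4893, 5453, 6013, 6573, 7133, 7693, 8253, 8813, 9373, 9933, 10493, 11053, 11613, 12173, 12733, 13293, 13853, 14413, 14973, 15533, 16093, 16653, 17213, 17773

k = N/n = 17920/32 = 560
patient 1: 413
patient 2: 413 + 560 = 973
patient 3: 973 + 560 = 1533
patient 4: 1533 + 560 = 2093
patient 5: 2093 + 560 = 2653
patient 6: 2653 + 560 = 3213
patient 7: 3213 + 560 = 3773
patient 8: 3773 + 560 = 4333
patient 9: 4333 + 560 = 4893
patient 10: 4893 + 560 = 5453
patient 11: 5453 + 560 = 6013
patient 12: 6013 + 560 = 6573
patient 13: 6573 + 560 = 7133
patient 14: 7133 + 560 = 7693
patient 15: 7693 + 560 = 8253
patient 16: 8253 + 560 = 8813
patient 17: 8813 + 560 = 9373
patient 18: 9373 + 560 = 9933
patient 19: 9933 + 560 = 10493
patient 20: 10493 + 560 = 11053
patient 21: 11053 + 560 = 11613
patient 22: 11613 + 560 = 12173
patient 23: 12173 + 560 = 12733
patient 24: 12733 + 560 = 13293
patient 25: 13293 + 560 = 13853
patient 26: 13853 + 560 = 14413
patient 27: 14413 + 560 = 14973
patient 28: 14973 + 560 = 15533
patient 29: 15533 + 560 = 16093
patient 30: 16093 + 560 = 16653
patient 31: 16653 + 560 = 17213
patient 32: 17213 + 560 = 17773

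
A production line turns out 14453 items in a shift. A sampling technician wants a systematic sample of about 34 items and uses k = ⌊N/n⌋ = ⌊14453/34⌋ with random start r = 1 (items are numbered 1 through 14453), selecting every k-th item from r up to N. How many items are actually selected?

k = ⌊14453/34⌋ = 425
Achieved size = ⌊(14453 − 1)/425⌋ + 1 = ⌊14452/425⌋ + 1 = 34 + 1 = 35
(last selection: 1 + 34×425 = 14451 ≤ 14453; next would be 14876 > 14453)

35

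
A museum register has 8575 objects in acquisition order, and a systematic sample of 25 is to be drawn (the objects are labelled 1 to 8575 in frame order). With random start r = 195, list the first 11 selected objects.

195, 538, 881, 1224, 1567, 1910, 2253, 2596, 2939, 3282, 3625

k = N/n = 8575/25 = 343
object 1: 195
object 2: 195 + 343 = 538
object 3: 538 + 343 = 881
object 4: 881 + 343 = 1224
object 5: 1224 + 343 = 1567
object 6: 1567 + 343 = 1910
object 7: 1910 + 343 = 2253
object 8: 2253 + 343 = 2596
object 9: 2596 + 343 = 2939
object 10: 2939 + 343 = 3282
object 11: 3282 + 343 = 3625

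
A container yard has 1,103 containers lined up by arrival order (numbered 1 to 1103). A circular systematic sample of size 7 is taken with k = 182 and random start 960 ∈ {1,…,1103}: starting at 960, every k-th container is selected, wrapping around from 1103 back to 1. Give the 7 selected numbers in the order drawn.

960, 39, 221, 403, 585, 767, 949

Selection 1: 960
Selection 2: 960 + 182 = 1142 → 1142 − 1103 = 39
Selection 3: 39 + 182 = 221
Selection 4: 221 + 182 = 403
Selection 5: 403 + 182 = 585
Selection 6: 585 + 182 = 767
Selection 7: 767 + 182 = 949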